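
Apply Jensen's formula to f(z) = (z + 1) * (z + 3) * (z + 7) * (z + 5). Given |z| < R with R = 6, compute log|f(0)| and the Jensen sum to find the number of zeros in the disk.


Jensen's formula: (1/2pi)*integral log|f(Re^it)|dt = log|f(0)| + sum_{|a_k|<R} log(R/|a_k|)
Step 1: f(0) = 1 * 3 * 7 * 5 = 105
Step 2: log|f(0)| = log|-1| + log|-3| + log|-7| + log|-5| = 4.654
Step 3: Zeros inside |z| < 6: -1, -3, -5
Step 4: Jensen sum = log(6/1) + log(6/3) + log(6/5) = 2.6672
Step 5: n(R) = number of terms in the Jensen sum = count of zeros inside |z| < 6 = 3

3


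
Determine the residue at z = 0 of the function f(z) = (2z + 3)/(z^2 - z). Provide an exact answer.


Step 1: Q(z) = z^2 - z = (z)(z - 1)
Step 2: Q'(z) = 2z - 1
Step 3: Q'(0) = -1, P(0) = 3
Step 4: Res = P(0)/Q'(0) = 3/(-1) = -3

-3


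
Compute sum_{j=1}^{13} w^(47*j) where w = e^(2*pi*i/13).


Step 1: The sum sum_{j=1}^{n} w^(k*j) equals n if n | k, else 0.
Step 2: Here n = 13, k = 47
Step 3: Does n divide k? 13 | 47 -> False
Step 4: Sum = 0

0


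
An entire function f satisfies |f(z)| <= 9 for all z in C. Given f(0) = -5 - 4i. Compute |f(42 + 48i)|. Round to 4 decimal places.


Step 1: By Liouville's theorem, a bounded entire function is constant.
Step 2: f(z) = f(0) = -5 - 4i for all z.
Step 3: |f(w)| = |-5 - 4i| = sqrt(25 + 16)
Step 4: = 6.4031

6.4031


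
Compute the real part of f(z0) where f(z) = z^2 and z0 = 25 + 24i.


Step 1: z0 = 25 + 24i
Step 2: z0^2 = 25^2 - 24^2 + 1200i
Step 3: real part = 625 - 576 = 49

49


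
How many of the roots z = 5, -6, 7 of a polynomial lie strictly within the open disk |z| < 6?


Step 1: Check each root:
  z = 5: |5| = 5 < 6
  z = -6: |-6| = 6 >= 6
  z = 7: |7| = 7 >= 6
Step 2: Count = 1

1


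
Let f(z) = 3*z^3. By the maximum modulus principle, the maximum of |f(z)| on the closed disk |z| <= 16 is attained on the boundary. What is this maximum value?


Step 1: On |z| = 16, |f(z)| = 3 * |z|^3 = 3 * 16^3
Step 2: By maximum modulus principle, maximum is on boundary.
Step 3: Maximum = 3 * 4096 = 12288

12288


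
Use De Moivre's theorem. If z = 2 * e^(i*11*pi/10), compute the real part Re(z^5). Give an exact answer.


Step 1: By De Moivre's theorem, z^5 = 2^5 * e^(i*5*11*pi/10) = 32 * (cos(11*pi/2) + i*sin(11*pi/2))
Step 2: |z|^5 = 2^5 = 32
Step 3: Reduce the angle mod 2*pi: 11*pi/2 - 4*pi = 3*pi/2
Step 4: cos(3*pi/2) = 0
Step 5: Re(z^5) = 32 * 0 = 0

0


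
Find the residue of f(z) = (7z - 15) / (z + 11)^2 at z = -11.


Step 1: Pole of order 2 at z = -11
Step 2: Res = lim d/dz [(z + 11)^2 * f(z)] as z -> -11
Step 3: (z + 11)^2 * f(z) = 7z - 15
Step 4: d/dz[7z - 15] = 7

7


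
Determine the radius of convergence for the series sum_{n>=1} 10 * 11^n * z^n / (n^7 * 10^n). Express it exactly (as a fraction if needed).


Step 1: General term a_n = 10 * 11^n / (n^7 * 10^n)
Step 2: By the root test, |a_n|^(1/n) = 10^(1/n) * 11 / (n^(7/n) * 10) -> 11/10 as n -> infinity (since 10^(1/n) -> 1 and n^(7/n) -> 1)
Step 3: R = 1/lim|a_n|^(1/n) = 10/11

10/11


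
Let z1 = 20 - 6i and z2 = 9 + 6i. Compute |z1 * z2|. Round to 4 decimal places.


Step 1: |z1| = sqrt(20^2 + (-6)^2) = sqrt(436)
Step 2: |z2| = sqrt(9^2 + 6^2) = sqrt(117)
Step 3: |z1*z2| = |z1|*|z2| = sqrt(436) * sqrt(117) = sqrt(436 * 117) = sqrt(51012)
Step 4: = 225.8584

225.8584


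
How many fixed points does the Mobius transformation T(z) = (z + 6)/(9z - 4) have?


Step 1: Fixed points satisfy T(z) = z
Step 2: 9z^2 - 5z - 6 = 0
Step 3: Discriminant = (-5)^2 - 4*9*(-6) = 241
Step 4: Number of fixed points = 2

2


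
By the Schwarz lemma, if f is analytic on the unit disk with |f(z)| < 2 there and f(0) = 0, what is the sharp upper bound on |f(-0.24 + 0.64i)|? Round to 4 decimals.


Step 1: g = f/2 maps D -> D with g(0) = 0, so by the Schwarz lemma |g(z)| <= |z|, i.e. |f(z)| <= 2|z|; this is sharp (f(z) = 2z).
Step 2: |z0|^2 = (-0.24)^2 + 0.64^2 = 0.4672
Step 3: |z0| = sqrt(0.4672) = 0.68352
Step 4: Best bound = 2 * |z0| = 2 * 0.68352 = 1.367

1.367


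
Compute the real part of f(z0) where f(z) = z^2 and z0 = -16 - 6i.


Step 1: z0 = -16 - 6i
Step 2: z0^2 = (-16)^2 - (-6)^2 + 192i
Step 3: real part = 256 - 36 = 220

220


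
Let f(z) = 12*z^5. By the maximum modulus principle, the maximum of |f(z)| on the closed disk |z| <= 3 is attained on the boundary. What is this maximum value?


Step 1: On |z| = 3, |f(z)| = 12 * |z|^5 = 12 * 3^5
Step 2: By maximum modulus principle, maximum is on boundary.
Step 3: Maximum = 12 * 243 = 2916

2916


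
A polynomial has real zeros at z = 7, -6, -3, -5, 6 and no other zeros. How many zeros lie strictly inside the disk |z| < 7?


Step 1: Check each root:
  z = 7: |7| = 7 >= 7
  z = -6: |-6| = 6 < 7
  z = -3: |-3| = 3 < 7
  z = -5: |-5| = 5 < 7
  z = 6: |6| = 6 < 7
Step 2: Count = 4

4


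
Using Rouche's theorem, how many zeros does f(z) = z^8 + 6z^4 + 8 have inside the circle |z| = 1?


Step 1: On |z| = 1 the three terms have sizes |z^8| = 1^8 = 1, |6z^4| = 6*1^4 = 6, |8| = 8
Step 2: The dominant term is g(z) = 8; let h(z) = z^8 + 6z^4 so f = g + h
Step 3: On |z| = 1: |g| = 8 and |h| <= 1 + 6 = 7
Step 4: Since 8 > 7, |h| < |g| on |z| = 1, so by Rouche f has the same number of zeros as g inside |z| < 1
Step 5: g(z) = 8 is a nonzero constant with no zeros inside |z| < 1. Answer = 0

0


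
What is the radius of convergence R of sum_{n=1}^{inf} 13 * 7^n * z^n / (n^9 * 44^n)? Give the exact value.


Step 1: General term a_n = 13 * 7^n / (n^9 * 44^n)
Step 2: By the root test, |a_n|^(1/n) = 13^(1/n) * 7 / (n^(9/n) * 44) -> 7/44 as n -> infinity (since 13^(1/n) -> 1 and n^(9/n) -> 1)
Step 3: R = 1/lim|a_n|^(1/n) = 44/7

44/7


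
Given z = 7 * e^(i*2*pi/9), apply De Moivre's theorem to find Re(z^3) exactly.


Step 1: By De Moivre's theorem, z^3 = 7^3 * e^(i*3*2*pi/9) = 343 * (cos(2*pi/3) + i*sin(2*pi/3))
Step 2: |z|^3 = 7^3 = 343
Step 3: The angle 2*pi/3 already lies in [0, 2*pi)
Step 4: cos(2*pi/3) = -1/2
Step 5: Re(z^3) = 343 * (-1/2) = -343/2

-343/2


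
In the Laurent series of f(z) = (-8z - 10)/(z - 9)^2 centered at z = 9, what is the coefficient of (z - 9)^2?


Step 1: Write the numerator in powers of (z - 9): -8z - 10 = -8(z - 9) + (-8*9 - 10) = -8(z - 9) - 82
Step 2: Divide by (z - 9)^2: f(z) = -82(z - 9)^(-2) - 8(z - 9)^(-1)
Step 3: This finite sum is the Laurent series of f about z = 9.
Step 4: Only the powers -2 and -1 appear, so the coefficient of (z - 9)^2 = 0

0


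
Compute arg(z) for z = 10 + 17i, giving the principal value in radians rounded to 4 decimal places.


Step 1: z = 10 + 17i
Step 2: arg(z) = atan2(17, 10)
Step 3: arg(z) = 1.0391

1.0391


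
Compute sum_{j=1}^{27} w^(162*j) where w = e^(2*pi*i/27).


Step 1: The sum sum_{j=1}^{n} w^(k*j) equals n if n | k, else 0.
Step 2: Here n = 27, k = 162
Step 3: Does n divide k? 27 | 162 -> True
Step 4: Sum = 27

27


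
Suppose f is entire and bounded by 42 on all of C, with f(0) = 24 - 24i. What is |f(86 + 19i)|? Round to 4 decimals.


Step 1: By Liouville's theorem, a bounded entire function is constant.
Step 2: f(z) = f(0) = 24 - 24i for all z.
Step 3: |f(w)| = |24 - 24i| = sqrt(576 + 576)
Step 4: = 33.9411

33.9411


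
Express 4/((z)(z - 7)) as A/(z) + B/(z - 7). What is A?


Step 1: Multiply both sides by (z) and set z = 0
Step 2: A = 4 / (0 - 7)
Step 3: A = 4 / (-7)
Step 4: A = -4/7

-4/7


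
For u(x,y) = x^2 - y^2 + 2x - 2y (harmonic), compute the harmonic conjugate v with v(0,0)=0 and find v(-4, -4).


Step 1: v_x = -u_y = 2y + 2
Step 2: v_y = u_x = 2x + 2
Step 3: v = 2xy + 2x + 2y + C
Step 4: v(0,0) = 0 => C = 0
Step 5: v(-4, -4) = 16

16


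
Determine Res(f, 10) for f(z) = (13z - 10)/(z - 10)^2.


Step 1: Pole of order 2 at z = 10
Step 2: Res = lim d/dz [(z - 10)^2 * f(z)] as z -> 10
Step 3: (z - 10)^2 * f(z) = 13z - 10
Step 4: d/dz[13z - 10] = 13

13


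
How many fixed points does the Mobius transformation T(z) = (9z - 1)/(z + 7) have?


Step 1: Fixed points satisfy T(z) = z
Step 2: z^2 - 2z + 1 = 0
Step 3: Discriminant = (-2)^2 - 4*1*1 = 0
Step 4: Number of fixed points = 1

1


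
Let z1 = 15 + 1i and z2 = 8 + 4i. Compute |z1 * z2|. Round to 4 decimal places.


Step 1: |z1| = sqrt(15^2 + 1^2) = sqrt(226)
Step 2: |z2| = sqrt(8^2 + 4^2) = sqrt(80)
Step 3: |z1*z2| = |z1|*|z2| = sqrt(226) * sqrt(80) = sqrt(226 * 80) = sqrt(18080)
Step 4: = 134.4619

134.4619


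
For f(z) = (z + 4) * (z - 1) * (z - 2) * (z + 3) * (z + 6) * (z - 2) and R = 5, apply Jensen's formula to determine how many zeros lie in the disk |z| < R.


Jensen's formula: (1/2pi)*integral log|f(Re^it)|dt = log|f(0)| + sum_{|a_k|<R} log(R/|a_k|)
Step 1: f(0) = 4 * (-1) * (-2) * 3 * 6 * (-2) = -288
Step 2: log|f(0)| = log|-4| + log|1| + log|2| + log|-3| + log|-6| + log|2| = 5.663
Step 3: Zeros inside |z| < 5: -4, 1, 2, -3, 2
Step 4: Jensen sum = log(5/4) + log(5/1) + log(5/2) + log(5/3) + log(5/2) = 4.176
Step 5: n(R) = number of terms in the Jensen sum = count of zeros inside |z| < 5 = 5

5


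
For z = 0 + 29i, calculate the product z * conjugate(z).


Step 1: conj(z) = 0 - 29i
Step 2: z * conj(z) = 0^2 + 29^2
Step 3: = 0 + 841 = 841

841


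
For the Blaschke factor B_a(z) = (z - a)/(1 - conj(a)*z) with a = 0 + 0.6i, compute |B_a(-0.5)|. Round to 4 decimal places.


Step 1: Numerator z0 - a = -0.5 - (0 + 0.6i) = -0.5 - 0.6i
Step 2: Denominator 1 - conj(a)*z0 = 1 - (0 - 0.6i)*(-0.5) = 1 - 0.3i
Step 3: |z0 - a|^2 = (-0.5)^2 + (-0.6)^2 = 0.61; |1 - conj(a)*z0|^2 = 1^2 + (-0.3)^2 = 1.09
Step 4: |B_a(-0.5)| = sqrt(0.61 / 1.09) = sqrt(0.559633)
Step 5: = 0.7481

0.7481


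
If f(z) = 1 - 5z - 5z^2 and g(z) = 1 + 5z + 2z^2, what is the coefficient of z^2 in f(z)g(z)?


Step 1: z^2 term in f*g comes from: (1)*(2z^2) + (-5z)*(5z) + (-5z^2)*(1)
Step 2: = 2 - 25 - 5
Step 3: = -28

-28


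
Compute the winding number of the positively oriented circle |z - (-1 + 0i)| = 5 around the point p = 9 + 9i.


Step 1: Center c = (-1, 0), radius = 5
Step 2: |p - c|^2 = 10^2 + 9^2 = 181
Step 3: r^2 = 25
Step 4: |p-c| > r so winding number = 0

0


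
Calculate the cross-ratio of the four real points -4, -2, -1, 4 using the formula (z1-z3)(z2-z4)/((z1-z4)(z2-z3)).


Step 1: (z1-z3)(z2-z4) = (-3) * (-6) = 18
Step 2: (z1-z4)(z2-z3) = (-8) * (-1) = 8
Step 3: Cross-ratio = 18/8 = 9/4

9/4


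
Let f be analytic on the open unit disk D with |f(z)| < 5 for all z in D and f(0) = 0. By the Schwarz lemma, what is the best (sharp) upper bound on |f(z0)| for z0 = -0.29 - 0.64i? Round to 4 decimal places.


Step 1: g = f/5 maps D -> D with g(0) = 0, so by the Schwarz lemma |g(z)| <= |z|, i.e. |f(z)| <= 5|z|; this is sharp (f(z) = 5z).
Step 2: |z0|^2 = (-0.29)^2 + (-0.64)^2 = 0.4937
Step 3: |z0| = sqrt(0.4937) = 0.702638
Step 4: Best bound = 5 * |z0| = 5 * 0.702638 = 3.5132

3.5132


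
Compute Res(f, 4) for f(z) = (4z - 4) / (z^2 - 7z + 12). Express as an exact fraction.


Step 1: Q(z) = z^2 - 7z + 12 = (z - 4)(z - 3)
Step 2: Q'(z) = 2z - 7
Step 3: Q'(4) = 1, P(4) = 12
Step 4: Res = P(4)/Q'(4) = 12/1 = 12

12


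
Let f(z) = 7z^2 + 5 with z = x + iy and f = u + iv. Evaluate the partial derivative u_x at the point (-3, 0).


Step 1: f(z) = 7(x+iy)^2 + 5
Step 2: u = 7(x^2 - y^2) + 5
Step 3: u_x = 14x + 0
Step 4: At (-3, 0): u_x = -42 + 0 = -42

-42


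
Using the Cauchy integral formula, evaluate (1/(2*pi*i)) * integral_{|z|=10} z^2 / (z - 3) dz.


Step 1: f(z) = z^2, a = 3 is inside |z| = 10
Step 2: By Cauchy integral formula: (1/(2pi*i)) * integral = f(a)
Step 3: f(3) = 3^2 = 9

9


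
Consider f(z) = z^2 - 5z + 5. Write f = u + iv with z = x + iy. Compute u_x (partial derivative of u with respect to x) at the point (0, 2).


Step 1: f(z) = (x+iy)^2 - 5(x+iy) + 5
Step 2: u = (x^2 - y^2) - 5x + 5
Step 3: u_x = 2x - 5
Step 4: At (0, 2): u_x = 0 - 5 = -5

-5


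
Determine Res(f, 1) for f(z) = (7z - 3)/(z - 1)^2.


Step 1: Pole of order 2 at z = 1
Step 2: Res = lim d/dz [(z - 1)^2 * f(z)] as z -> 1
Step 3: (z - 1)^2 * f(z) = 7z - 3
Step 4: d/dz[7z - 3] = 7

7


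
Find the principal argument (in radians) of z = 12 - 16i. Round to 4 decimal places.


Step 1: z = 12 - 16i
Step 2: arg(z) = atan2(-16, 12)
Step 3: arg(z) = -0.9273

-0.9273


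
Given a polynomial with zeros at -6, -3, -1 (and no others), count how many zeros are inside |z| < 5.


Step 1: Check each root:
  z = -6: |-6| = 6 >= 5
  z = -3: |-3| = 3 < 5
  z = -1: |-1| = 1 < 5
Step 2: Count = 2

2


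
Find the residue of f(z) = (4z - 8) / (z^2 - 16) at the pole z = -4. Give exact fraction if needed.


Step 1: Q(z) = z^2 - 16 = (z + 4)(z - 4)
Step 2: Q'(z) = 2z
Step 3: Q'(-4) = -8, P(-4) = -24
Step 4: Res = P(-4)/Q'(-4) = -24/(-8) = 3

3


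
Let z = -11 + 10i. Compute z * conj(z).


Step 1: conj(z) = -11 - 10i
Step 2: z * conj(z) = (-11)^2 + 10^2
Step 3: = 121 + 100 = 221

221


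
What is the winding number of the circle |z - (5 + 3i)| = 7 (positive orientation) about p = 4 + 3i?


Step 1: Center c = (5, 3), radius = 7
Step 2: |p - c|^2 = (-1)^2 + 0^2 = 1
Step 3: r^2 = 49
Step 4: |p-c| < r so winding number = 1

1


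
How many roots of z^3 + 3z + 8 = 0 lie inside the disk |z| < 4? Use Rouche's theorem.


Step 1: On |z| = 4 the three terms have sizes |z^3| = 4^3 = 64, |3z| = 3*4 = 12, |8| = 8
Step 2: The dominant term is g(z) = z^3; let h(z) = 3z + 8 so f = g + h
Step 3: On |z| = 4: |g| = 64 and |h| <= 12 + 8 = 20
Step 4: Since 64 > 20, |h| < |g| on |z| = 4, so by Rouche f has the same number of zeros as g inside |z| < 4
Step 5: g(z) = z^3 has 3 zeros (all at the origin) inside |z| < 4. Answer = 3

3


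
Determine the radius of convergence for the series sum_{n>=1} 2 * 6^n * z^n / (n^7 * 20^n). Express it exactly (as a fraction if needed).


Step 1: General term a_n = 2 * 6^n / (n^7 * 20^n)
Step 2: By the root test, |a_n|^(1/n) = 2^(1/n) * 6 / (n^(7/n) * 20) -> 6/20 as n -> infinity (since 2^(1/n) -> 1 and n^(7/n) -> 1)
Step 3: R = 1/lim|a_n|^(1/n) = 20/6 = 10/3

10/3


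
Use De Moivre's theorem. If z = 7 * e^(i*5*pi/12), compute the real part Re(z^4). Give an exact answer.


Step 1: By De Moivre's theorem, z^4 = 7^4 * e^(i*4*5*pi/12) = 2401 * (cos(5*pi/3) + i*sin(5*pi/3))
Step 2: |z|^4 = 7^4 = 2401
Step 3: The angle 5*pi/3 already lies in [0, 2*pi)
Step 4: cos(5*pi/3) = 1/2
Step 5: Re(z^4) = 2401 * 1/2 = 2401/2

2401/2


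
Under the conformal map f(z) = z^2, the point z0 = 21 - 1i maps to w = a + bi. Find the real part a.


Step 1: z0 = 21 - 1i
Step 2: z0^2 = 21^2 - (-1)^2 - 42i
Step 3: real part = 441 - 1 = 440

440


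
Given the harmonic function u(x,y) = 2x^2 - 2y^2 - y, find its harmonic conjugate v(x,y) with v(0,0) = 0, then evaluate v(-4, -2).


Step 1: v_x = -u_y = 4y + 1
Step 2: v_y = u_x = 4x + 0
Step 3: v = 4xy + x + C
Step 4: v(0,0) = 0 => C = 0
Step 5: v(-4, -2) = 28

28


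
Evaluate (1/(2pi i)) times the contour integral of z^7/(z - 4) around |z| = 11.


Step 1: f(z) = z^7, a = 4 is inside |z| = 11
Step 2: By Cauchy integral formula: (1/(2pi*i)) * integral = f(a)
Step 3: f(4) = 4^7 = 16384

16384


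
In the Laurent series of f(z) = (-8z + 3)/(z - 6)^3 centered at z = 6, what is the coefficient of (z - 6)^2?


Step 1: Write the numerator in powers of (z - 6): -8z + 3 = -8(z - 6) + (-8*6 + 3) = -8(z - 6) - 45
Step 2: Divide by (z - 6)^3: f(z) = -45(z - 6)^(-3) - 8(z - 6)^(-2)
Step 3: This finite sum is the Laurent series of f about z = 6.
Step 4: Only the powers -3 and -2 appear, so the coefficient of (z - 6)^2 = 0

0


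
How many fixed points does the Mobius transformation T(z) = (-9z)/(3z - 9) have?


Step 1: Fixed points satisfy T(z) = z
Step 2: 3z^2 = 0
Step 3: Discriminant = 0^2 - 4*3*0 = 0
Step 4: Number of fixed points = 1

1


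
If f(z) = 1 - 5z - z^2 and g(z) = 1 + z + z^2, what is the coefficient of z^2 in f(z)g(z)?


Step 1: z^2 term in f*g comes from: (1)*(z^2) + (-5z)*(z) + (-z^2)*(1)
Step 2: = 1 - 5 - 1
Step 3: = -5

-5


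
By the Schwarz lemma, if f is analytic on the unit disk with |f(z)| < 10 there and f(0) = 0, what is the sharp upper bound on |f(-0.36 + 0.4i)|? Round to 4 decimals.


Step 1: g = f/10 maps D -> D with g(0) = 0, so by the Schwarz lemma |g(z)| <= |z|, i.e. |f(z)| <= 10|z|; this is sharp (f(z) = 10z).
Step 2: |z0|^2 = (-0.36)^2 + 0.4^2 = 0.2896
Step 3: |z0| = sqrt(0.2896) = 0.538145
Step 4: Best bound = 10 * |z0| = 10 * 0.538145 = 5.3814

5.3814


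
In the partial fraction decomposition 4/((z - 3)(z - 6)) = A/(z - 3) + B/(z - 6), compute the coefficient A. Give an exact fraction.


Step 1: Multiply both sides by (z - 3) and set z = 3
Step 2: A = 4 / (3 - 6)
Step 3: A = 4 / (-3)
Step 4: A = -4/3

-4/3


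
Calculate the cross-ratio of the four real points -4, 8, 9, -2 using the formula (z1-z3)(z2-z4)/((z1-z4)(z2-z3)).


Step 1: (z1-z3)(z2-z4) = (-13) * 10 = -130
Step 2: (z1-z4)(z2-z3) = (-2) * (-1) = 2
Step 3: Cross-ratio = -130/2 = -65

-65


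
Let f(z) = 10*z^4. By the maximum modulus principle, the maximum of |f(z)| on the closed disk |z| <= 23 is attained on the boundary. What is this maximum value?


Step 1: On |z| = 23, |f(z)| = 10 * |z|^4 = 10 * 23^4
Step 2: By maximum modulus principle, maximum is on boundary.
Step 3: Maximum = 10 * 279841 = 2798410

2798410


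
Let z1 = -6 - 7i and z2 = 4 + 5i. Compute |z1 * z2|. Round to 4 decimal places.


Step 1: |z1| = sqrt((-6)^2 + (-7)^2) = sqrt(85)
Step 2: |z2| = sqrt(4^2 + 5^2) = sqrt(41)
Step 3: |z1*z2| = |z1|*|z2| = sqrt(85) * sqrt(41) = sqrt(85 * 41) = sqrt(3485)
Step 4: = 59.0339

59.0339


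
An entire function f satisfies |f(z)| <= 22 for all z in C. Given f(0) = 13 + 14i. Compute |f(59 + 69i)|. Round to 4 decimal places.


Step 1: By Liouville's theorem, a bounded entire function is constant.
Step 2: f(z) = f(0) = 13 + 14i for all z.
Step 3: |f(w)| = |13 + 14i| = sqrt(169 + 196)
Step 4: = 19.105

19.105


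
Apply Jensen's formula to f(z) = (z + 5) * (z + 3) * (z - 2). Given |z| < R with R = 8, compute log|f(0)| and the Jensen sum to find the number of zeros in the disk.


Jensen's formula: (1/2pi)*integral log|f(Re^it)|dt = log|f(0)| + sum_{|a_k|<R} log(R/|a_k|)
Step 1: f(0) = 5 * 3 * (-2) = -30
Step 2: log|f(0)| = log|-5| + log|-3| + log|2| = 3.4012
Step 3: Zeros inside |z| < 8: -5, -3, 2
Step 4: Jensen sum = log(8/5) + log(8/3) + log(8/2) = 2.8371
Step 5: n(R) = number of terms in the Jensen sum = count of zeros inside |z| < 8 = 3

3


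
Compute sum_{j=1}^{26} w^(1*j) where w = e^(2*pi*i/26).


Step 1: The sum sum_{j=1}^{n} w^(k*j) equals n if n | k, else 0.
Step 2: Here n = 26, k = 1
Step 3: Does n divide k? 26 | 1 -> False
Step 4: Sum = 0

0


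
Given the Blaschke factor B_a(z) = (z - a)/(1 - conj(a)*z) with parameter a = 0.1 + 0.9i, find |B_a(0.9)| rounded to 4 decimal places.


Step 1: Numerator z0 - a = 0.9 - (0.1 + 0.9i) = 0.8 - 0.9i
Step 2: Denominator 1 - conj(a)*z0 = 1 - (0.1 - 0.9i)*0.9 = 0.91 + 0.81i
Step 3: |z0 - a|^2 = 0.8^2 + (-0.9)^2 = 1.45; |1 - conj(a)*z0|^2 = 0.91^2 + 0.81^2 = 1.4842
Step 4: |B_a(0.9)| = sqrt(1.45 / 1.4842) = sqrt(0.976957)
Step 5: = 0.9884

0.9884


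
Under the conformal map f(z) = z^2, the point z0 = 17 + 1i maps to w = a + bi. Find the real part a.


Step 1: z0 = 17 + 1i
Step 2: z0^2 = 17^2 - 1^2 + 34i
Step 3: real part = 289 - 1 = 288

288


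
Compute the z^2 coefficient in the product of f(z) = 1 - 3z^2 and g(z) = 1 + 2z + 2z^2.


Step 1: z^2 term in f*g comes from: (1)*(2z^2) + (0)*(2z) + (-3z^2)*(1)
Step 2: = 2 + 0 - 3
Step 3: = -1

-1


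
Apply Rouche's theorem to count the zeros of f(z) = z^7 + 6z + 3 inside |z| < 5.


Step 1: On |z| = 5 the three terms have sizes |z^7| = 5^7 = 78125, |6z| = 6*5 = 30, |3| = 3
Step 2: The dominant term is g(z) = z^7; let h(z) = 6z + 3 so f = g + h
Step 3: On |z| = 5: |g| = 78125 and |h| <= 30 + 3 = 33
Step 4: Since 78125 > 33, |h| < |g| on |z| = 5, so by Rouche f has the same number of zeros as g inside |z| < 5
Step 5: g(z) = z^7 has 7 zeros (all at the origin) inside |z| < 5. Answer = 7

7


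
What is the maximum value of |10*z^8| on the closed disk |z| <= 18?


Step 1: On |z| = 18, |f(z)| = 10 * |z|^8 = 10 * 18^8
Step 2: By maximum modulus principle, maximum is on boundary.
Step 3: Maximum = 10 * 11019960576 = 110199605760

110199605760


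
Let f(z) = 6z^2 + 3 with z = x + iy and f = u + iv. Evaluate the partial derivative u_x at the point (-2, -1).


Step 1: f(z) = 6(x+iy)^2 + 3
Step 2: u = 6(x^2 - y^2) + 3
Step 3: u_x = 12x + 0
Step 4: At (-2, -1): u_x = -24 + 0 = -24

-24


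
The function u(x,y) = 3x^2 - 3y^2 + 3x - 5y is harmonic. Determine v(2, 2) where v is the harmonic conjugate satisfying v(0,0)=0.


Step 1: v_x = -u_y = 6y + 5
Step 2: v_y = u_x = 6x + 3
Step 3: v = 6xy + 5x + 3y + C
Step 4: v(0,0) = 0 => C = 0
Step 5: v(2, 2) = 40

40


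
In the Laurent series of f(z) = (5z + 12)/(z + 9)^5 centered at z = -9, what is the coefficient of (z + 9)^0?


Step 1: Write the numerator in powers of (z + 9): 5z + 12 = 5(z + 9) + (5*(-9) + 12) = 5(z + 9) - 33
Step 2: Divide by (z + 9)^5: f(z) = -33(z + 9)^(-5) + 5(z + 9)^(-4)
Step 3: This finite sum is the Laurent series of f about z = -9.
Step 4: Only the powers -5 and -4 appear, so the coefficient of (z + 9)^0 = 0

0


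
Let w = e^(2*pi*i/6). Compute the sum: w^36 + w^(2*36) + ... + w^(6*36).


Step 1: The sum sum_{j=1}^{n} w^(k*j) equals n if n | k, else 0.
Step 2: Here n = 6, k = 36
Step 3: Does n divide k? 6 | 36 -> True
Step 4: Sum = 6

6


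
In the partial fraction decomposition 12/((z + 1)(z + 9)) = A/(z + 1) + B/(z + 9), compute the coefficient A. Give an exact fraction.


Step 1: Multiply both sides by (z + 1) and set z = -1
Step 2: A = 12 / (-1 + 9)
Step 3: A = 12 / 8
Step 4: A = 3/2

3/2


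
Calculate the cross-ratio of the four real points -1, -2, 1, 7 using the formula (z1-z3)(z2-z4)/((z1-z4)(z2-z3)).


Step 1: (z1-z3)(z2-z4) = (-2) * (-9) = 18
Step 2: (z1-z4)(z2-z3) = (-8) * (-3) = 24
Step 3: Cross-ratio = 18/24 = 3/4

3/4


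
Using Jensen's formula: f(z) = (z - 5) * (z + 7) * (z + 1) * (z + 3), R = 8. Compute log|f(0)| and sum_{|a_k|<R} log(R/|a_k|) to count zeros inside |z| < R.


Jensen's formula: (1/2pi)*integral log|f(Re^it)|dt = log|f(0)| + sum_{|a_k|<R} log(R/|a_k|)
Step 1: f(0) = (-5) * 7 * 1 * 3 = -105
Step 2: log|f(0)| = log|5| + log|-7| + log|-1| + log|-3| = 4.654
Step 3: Zeros inside |z| < 8: 5, -7, -1, -3
Step 4: Jensen sum = log(8/5) + log(8/7) + log(8/1) + log(8/3) = 3.6638
Step 5: n(R) = number of terms in the Jensen sum = count of zeros inside |z| < 8 = 4

4


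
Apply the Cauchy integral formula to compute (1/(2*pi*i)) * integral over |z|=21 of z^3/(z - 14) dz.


Step 1: f(z) = z^3, a = 14 is inside |z| = 21
Step 2: By Cauchy integral formula: (1/(2pi*i)) * integral = f(a)
Step 3: f(14) = 14^3 = 2744

2744


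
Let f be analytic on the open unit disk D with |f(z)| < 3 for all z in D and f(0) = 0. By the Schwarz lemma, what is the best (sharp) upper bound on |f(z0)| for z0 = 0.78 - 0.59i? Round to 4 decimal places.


Step 1: g = f/3 maps D -> D with g(0) = 0, so by the Schwarz lemma |g(z)| <= |z|, i.e. |f(z)| <= 3|z|; this is sharp (f(z) = 3z).
Step 2: |z0|^2 = 0.78^2 + (-0.59)^2 = 0.9565
Step 3: |z0| = sqrt(0.9565) = 0.978008
Step 4: Best bound = 3 * |z0| = 3 * 0.978008 = 2.934

2.934


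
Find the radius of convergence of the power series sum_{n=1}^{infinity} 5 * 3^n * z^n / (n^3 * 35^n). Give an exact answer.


Step 1: General term a_n = 5 * 3^n / (n^3 * 35^n)
Step 2: By the root test, |a_n|^(1/n) = 5^(1/n) * 3 / (n^(3/n) * 35) -> 3/35 as n -> infinity (since 5^(1/n) -> 1 and n^(3/n) -> 1)
Step 3: R = 1/lim|a_n|^(1/n) = 35/3

35/3


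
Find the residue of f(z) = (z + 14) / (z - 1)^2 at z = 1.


Step 1: Pole of order 2 at z = 1
Step 2: Res = lim d/dz [(z - 1)^2 * f(z)] as z -> 1
Step 3: (z - 1)^2 * f(z) = z + 14
Step 4: d/dz[z + 14] = 1

1


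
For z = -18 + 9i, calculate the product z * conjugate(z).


Step 1: conj(z) = -18 - 9i
Step 2: z * conj(z) = (-18)^2 + 9^2
Step 3: = 324 + 81 = 405

405


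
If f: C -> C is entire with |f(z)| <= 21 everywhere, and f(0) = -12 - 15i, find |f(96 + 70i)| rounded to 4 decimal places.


Step 1: By Liouville's theorem, a bounded entire function is constant.
Step 2: f(z) = f(0) = -12 - 15i for all z.
Step 3: |f(w)| = |-12 - 15i| = sqrt(144 + 225)
Step 4: = 19.2094

19.2094


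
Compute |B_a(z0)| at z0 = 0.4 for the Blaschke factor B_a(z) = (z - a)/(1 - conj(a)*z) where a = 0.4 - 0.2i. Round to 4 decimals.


Step 1: Numerator z0 - a = 0.4 - (0.4 - 0.2i) = 0 + 0.2i
Step 2: Denominator 1 - conj(a)*z0 = 1 - (0.4 + 0.2i)*0.4 = 0.84 - 0.08i
Step 3: |z0 - a|^2 = 0^2 + 0.2^2 = 0.04; |1 - conj(a)*z0|^2 = 0.84^2 + (-0.08)^2 = 0.712
Step 4: |B_a(0.4)| = sqrt(0.04 / 0.712) = sqrt(0.05618)
Step 5: = 0.237

0.237


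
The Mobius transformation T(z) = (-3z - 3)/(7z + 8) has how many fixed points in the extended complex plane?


Step 1: Fixed points satisfy T(z) = z
Step 2: 7z^2 + 11z + 3 = 0
Step 3: Discriminant = 11^2 - 4*7*3 = 37
Step 4: Number of fixed points = 2

2


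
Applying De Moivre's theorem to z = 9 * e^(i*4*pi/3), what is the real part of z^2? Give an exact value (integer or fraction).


Step 1: By De Moivre's theorem, z^2 = 9^2 * e^(i*2*4*pi/3) = 81 * (cos(8*pi/3) + i*sin(8*pi/3))
Step 2: |z|^2 = 9^2 = 81
Step 3: Reduce the angle mod 2*pi: 8*pi/3 - 2*pi = 2*pi/3
Step 4: cos(2*pi/3) = -1/2
Step 5: Re(z^2) = 81 * (-1/2) = -81/2

-81/2


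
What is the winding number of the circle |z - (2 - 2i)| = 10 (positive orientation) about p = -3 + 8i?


Step 1: Center c = (2, -2), radius = 10
Step 2: |p - c|^2 = (-5)^2 + 10^2 = 125
Step 3: r^2 = 100
Step 4: |p-c| > r so winding number = 0

0


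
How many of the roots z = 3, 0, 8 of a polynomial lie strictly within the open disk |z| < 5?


Step 1: Check each root:
  z = 3: |3| = 3 < 5
  z = 0: |0| = 0 < 5
  z = 8: |8| = 8 >= 5
Step 2: Count = 2

2


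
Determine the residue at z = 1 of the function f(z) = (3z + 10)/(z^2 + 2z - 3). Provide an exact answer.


Step 1: Q(z) = z^2 + 2z - 3 = (z - 1)(z + 3)
Step 2: Q'(z) = 2z + 2
Step 3: Q'(1) = 4, P(1) = 13
Step 4: Res = P(1)/Q'(1) = 13/4 = 13/4

13/4


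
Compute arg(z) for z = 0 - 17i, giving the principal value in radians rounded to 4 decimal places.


Step 1: z = 0 - 17i
Step 2: arg(z) = atan2(-17, 0)
Step 3: arg(z) = -1.5708

-1.5708


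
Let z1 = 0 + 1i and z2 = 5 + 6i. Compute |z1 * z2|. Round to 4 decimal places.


Step 1: |z1| = sqrt(0^2 + 1^2) = sqrt(1)
Step 2: |z2| = sqrt(5^2 + 6^2) = sqrt(61)
Step 3: |z1*z2| = |z1|*|z2| = sqrt(1) * sqrt(61) = sqrt(1 * 61) = sqrt(61)
Step 4: = 7.8102

7.8102


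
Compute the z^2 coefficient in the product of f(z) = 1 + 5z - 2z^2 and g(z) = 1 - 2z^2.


Step 1: z^2 term in f*g comes from: (1)*(-2z^2) + (5z)*(0) + (-2z^2)*(1)
Step 2: = -2 + 0 - 2
Step 3: = -4

-4


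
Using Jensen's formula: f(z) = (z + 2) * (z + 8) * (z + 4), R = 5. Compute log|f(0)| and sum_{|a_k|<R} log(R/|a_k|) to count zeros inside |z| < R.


Jensen's formula: (1/2pi)*integral log|f(Re^it)|dt = log|f(0)| + sum_{|a_k|<R} log(R/|a_k|)
Step 1: f(0) = 2 * 8 * 4 = 64
Step 2: log|f(0)| = log|-2| + log|-8| + log|-4| = 4.1589
Step 3: Zeros inside |z| < 5: -2, -4
Step 4: Jensen sum = log(5/2) + log(5/4) = 1.1394
Step 5: n(R) = number of terms in the Jensen sum = count of zeros inside |z| < 5 = 2

2


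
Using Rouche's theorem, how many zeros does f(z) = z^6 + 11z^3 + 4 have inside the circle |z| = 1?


Step 1: On |z| = 1 the three terms have sizes |z^6| = 1^6 = 1, |11z^3| = 11*1^3 = 11, |4| = 4
Step 2: The dominant term is g(z) = 11z^3; let h(z) = z^6 + 4 so f = g + h
Step 3: On |z| = 1: |g| = 11 and |h| <= 1 + 4 = 5
Step 4: Since 11 > 5, |h| < |g| on |z| = 1, so by Rouche f has the same number of zeros as g inside |z| < 1
Step 5: g(z) = 11z^3 has 3 zeros (at the origin, multiplicity 3) inside |z| < 1. Answer = 3

3


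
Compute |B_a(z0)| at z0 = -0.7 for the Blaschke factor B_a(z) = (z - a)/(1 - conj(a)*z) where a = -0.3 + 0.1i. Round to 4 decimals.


Step 1: Numerator z0 - a = -0.7 - (-0.3 + 0.1i) = -0.4 - 0.1i
Step 2: Denominator 1 - conj(a)*z0 = 1 - (-0.3 - 0.1i)*(-0.7) = 0.79 - 0.07i
Step 3: |z0 - a|^2 = (-0.4)^2 + (-0.1)^2 = 0.17; |1 - conj(a)*z0|^2 = 0.79^2 + (-0.07)^2 = 0.629
Step 4: |B_a(-0.7)| = sqrt(0.17 / 0.629) = sqrt(0.27027)
Step 5: = 0.5199

0.5199


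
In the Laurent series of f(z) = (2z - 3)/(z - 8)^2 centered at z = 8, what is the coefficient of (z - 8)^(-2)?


Step 1: Write the numerator in powers of (z - 8): 2z - 3 = 2(z - 8) + (2*8 - 3) = 2(z - 8) + 13
Step 2: Divide by (z - 8)^2: f(z) = 13(z - 8)^(-2) + 2(z - 8)^(-1)
Step 3: This finite sum is the Laurent series of f about z = 8.
Step 4: Coefficient of (z - 8)^(-2) = 2*8 - 3 = 13

13


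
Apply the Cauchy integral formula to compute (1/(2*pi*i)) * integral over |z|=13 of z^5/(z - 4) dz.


Step 1: f(z) = z^5, a = 4 is inside |z| = 13
Step 2: By Cauchy integral formula: (1/(2pi*i)) * integral = f(a)
Step 3: f(4) = 4^5 = 1024

1024


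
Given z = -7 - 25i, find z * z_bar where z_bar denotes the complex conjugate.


Step 1: conj(z) = -7 + 25i
Step 2: z * conj(z) = (-7)^2 + (-25)^2
Step 3: = 49 + 625 = 674

674


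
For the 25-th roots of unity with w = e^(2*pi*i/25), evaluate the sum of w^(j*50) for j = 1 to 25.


Step 1: The sum sum_{j=1}^{n} w^(k*j) equals n if n | k, else 0.
Step 2: Here n = 25, k = 50
Step 3: Does n divide k? 25 | 50 -> True
Step 4: Sum = 25

25


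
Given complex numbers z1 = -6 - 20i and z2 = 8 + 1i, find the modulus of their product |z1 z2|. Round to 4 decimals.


Step 1: |z1| = sqrt((-6)^2 + (-20)^2) = sqrt(436)
Step 2: |z2| = sqrt(8^2 + 1^2) = sqrt(65)
Step 3: |z1*z2| = |z1|*|z2| = sqrt(436) * sqrt(65) = sqrt(436 * 65) = sqrt(28340)
Step 4: = 168.3449

168.3449


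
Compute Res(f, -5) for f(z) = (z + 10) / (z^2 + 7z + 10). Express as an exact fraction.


Step 1: Q(z) = z^2 + 7z + 10 = (z + 5)(z + 2)
Step 2: Q'(z) = 2z + 7
Step 3: Q'(-5) = -3, P(-5) = 5
Step 4: Res = P(-5)/Q'(-5) = 5/(-3) = -5/3

-5/3


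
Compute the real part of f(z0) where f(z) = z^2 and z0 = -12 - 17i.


Step 1: z0 = -12 - 17i
Step 2: z0^2 = (-12)^2 - (-17)^2 + 408i
Step 3: real part = 144 - 289 = -145

-145


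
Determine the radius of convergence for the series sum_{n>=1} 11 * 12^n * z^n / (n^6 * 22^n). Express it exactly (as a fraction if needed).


Step 1: General term a_n = 11 * 12^n / (n^6 * 22^n)
Step 2: By the root test, |a_n|^(1/n) = 11^(1/n) * 12 / (n^(6/n) * 22) -> 12/22 as n -> infinity (since 11^(1/n) -> 1 and n^(6/n) -> 1)
Step 3: R = 1/lim|a_n|^(1/n) = 22/12 = 11/6

11/6


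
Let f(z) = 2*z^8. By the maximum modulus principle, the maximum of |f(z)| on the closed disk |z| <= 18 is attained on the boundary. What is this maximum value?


Step 1: On |z| = 18, |f(z)| = 2 * |z|^8 = 2 * 18^8
Step 2: By maximum modulus principle, maximum is on boundary.
Step 3: Maximum = 2 * 11019960576 = 22039921152

22039921152


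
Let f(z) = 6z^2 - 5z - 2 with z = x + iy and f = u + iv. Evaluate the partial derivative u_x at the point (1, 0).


Step 1: f(z) = 6(x+iy)^2 - 5(x+iy) - 2
Step 2: u = 6(x^2 - y^2) - 5x - 2
Step 3: u_x = 12x - 5
Step 4: At (1, 0): u_x = 12 - 5 = 7

7


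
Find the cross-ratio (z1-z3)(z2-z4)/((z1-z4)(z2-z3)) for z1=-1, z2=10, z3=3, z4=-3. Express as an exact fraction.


Step 1: (z1-z3)(z2-z4) = (-4) * 13 = -52
Step 2: (z1-z4)(z2-z3) = 2 * 7 = 14
Step 3: Cross-ratio = -52/14 = -26/7

-26/7


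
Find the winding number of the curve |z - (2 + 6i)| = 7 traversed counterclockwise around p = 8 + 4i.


Step 1: Center c = (2, 6), radius = 7
Step 2: |p - c|^2 = 6^2 + (-2)^2 = 40
Step 3: r^2 = 49
Step 4: |p-c| < r so winding number = 1

1


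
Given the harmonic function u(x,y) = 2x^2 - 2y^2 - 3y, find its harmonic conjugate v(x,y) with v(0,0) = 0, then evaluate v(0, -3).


Step 1: v_x = -u_y = 4y + 3
Step 2: v_y = u_x = 4x + 0
Step 3: v = 4xy + 3x + C
Step 4: v(0,0) = 0 => C = 0
Step 5: v(0, -3) = 0

0


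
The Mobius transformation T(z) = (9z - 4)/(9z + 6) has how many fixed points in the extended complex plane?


Step 1: Fixed points satisfy T(z) = z
Step 2: 9z^2 - 3z + 4 = 0
Step 3: Discriminant = (-3)^2 - 4*9*4 = -135
Step 4: Number of fixed points = 2

2


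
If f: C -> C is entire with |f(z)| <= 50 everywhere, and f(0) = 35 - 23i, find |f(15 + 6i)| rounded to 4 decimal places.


Step 1: By Liouville's theorem, a bounded entire function is constant.
Step 2: f(z) = f(0) = 35 - 23i for all z.
Step 3: |f(w)| = |35 - 23i| = sqrt(1225 + 529)
Step 4: = 41.8808

41.8808


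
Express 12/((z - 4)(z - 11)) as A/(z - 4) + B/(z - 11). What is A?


Step 1: Multiply both sides by (z - 4) and set z = 4
Step 2: A = 12 / (4 - 11)
Step 3: A = 12 / (-7)
Step 4: A = -12/7

-12/7


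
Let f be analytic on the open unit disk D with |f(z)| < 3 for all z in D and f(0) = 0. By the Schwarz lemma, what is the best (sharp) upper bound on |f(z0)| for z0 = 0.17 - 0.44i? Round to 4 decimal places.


Step 1: g = f/3 maps D -> D with g(0) = 0, so by the Schwarz lemma |g(z)| <= |z|, i.e. |f(z)| <= 3|z|; this is sharp (f(z) = 3z).
Step 2: |z0|^2 = 0.17^2 + (-0.44)^2 = 0.2225
Step 3: |z0| = sqrt(0.2225) = 0.471699
Step 4: Best bound = 3 * |z0| = 3 * 0.471699 = 1.4151

1.4151


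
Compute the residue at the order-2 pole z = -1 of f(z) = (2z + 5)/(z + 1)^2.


Step 1: Pole of order 2 at z = -1
Step 2: Res = lim d/dz [(z + 1)^2 * f(z)] as z -> -1
Step 3: (z + 1)^2 * f(z) = 2z + 5
Step 4: d/dz[2z + 5] = 2

2


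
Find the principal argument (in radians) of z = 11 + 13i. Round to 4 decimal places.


Step 1: z = 11 + 13i
Step 2: arg(z) = atan2(13, 11)
Step 3: arg(z) = 0.8685

0.8685


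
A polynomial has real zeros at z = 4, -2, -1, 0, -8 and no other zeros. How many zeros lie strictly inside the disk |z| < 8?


Step 1: Check each root:
  z = 4: |4| = 4 < 8
  z = -2: |-2| = 2 < 8
  z = -1: |-1| = 1 < 8
  z = 0: |0| = 0 < 8
  z = -8: |-8| = 8 >= 8
Step 2: Count = 4

4


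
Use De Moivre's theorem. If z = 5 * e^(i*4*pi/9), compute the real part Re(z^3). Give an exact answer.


Step 1: By De Moivre's theorem, z^3 = 5^3 * e^(i*3*4*pi/9) = 125 * (cos(4*pi/3) + i*sin(4*pi/3))
Step 2: |z|^3 = 5^3 = 125
Step 3: The angle 4*pi/3 already lies in [0, 2*pi)
Step 4: cos(4*pi/3) = -1/2
Step 5: Re(z^3) = 125 * (-1/2) = -125/2

-125/2


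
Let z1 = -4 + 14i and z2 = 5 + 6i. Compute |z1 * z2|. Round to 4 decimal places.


Step 1: |z1| = sqrt((-4)^2 + 14^2) = sqrt(212)
Step 2: |z2| = sqrt(5^2 + 6^2) = sqrt(61)
Step 3: |z1*z2| = |z1|*|z2| = sqrt(212) * sqrt(61) = sqrt(212 * 61) = sqrt(12932)
Step 4: = 113.719

113.719


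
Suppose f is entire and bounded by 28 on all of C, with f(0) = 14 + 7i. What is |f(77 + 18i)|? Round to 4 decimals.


Step 1: By Liouville's theorem, a bounded entire function is constant.
Step 2: f(z) = f(0) = 14 + 7i for all z.
Step 3: |f(w)| = |14 + 7i| = sqrt(196 + 49)
Step 4: = 15.6525

15.6525


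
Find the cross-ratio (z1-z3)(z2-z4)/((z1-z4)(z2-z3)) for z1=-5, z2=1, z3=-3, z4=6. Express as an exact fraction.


Step 1: (z1-z3)(z2-z4) = (-2) * (-5) = 10
Step 2: (z1-z4)(z2-z3) = (-11) * 4 = -44
Step 3: Cross-ratio = -10/44 = -5/22

-5/22


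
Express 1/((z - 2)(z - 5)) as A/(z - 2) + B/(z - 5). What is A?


Step 1: Multiply both sides by (z - 2) and set z = 2
Step 2: A = 1 / (2 - 5)
Step 3: A = 1 / (-3)
Step 4: A = -1/3

-1/3


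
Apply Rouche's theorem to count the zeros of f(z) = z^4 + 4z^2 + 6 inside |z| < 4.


Step 1: On |z| = 4 the three terms have sizes |z^4| = 4^4 = 256, |4z^2| = 4*4^2 = 64, |6| = 6
Step 2: The dominant term is g(z) = z^4; let h(z) = 4z^2 + 6 so f = g + h
Step 3: On |z| = 4: |g| = 256 and |h| <= 64 + 6 = 70
Step 4: Since 256 > 70, |h| < |g| on |z| = 4, so by Rouche f has the same number of zeros as g inside |z| < 4
Step 5: g(z) = z^4 has 4 zeros (all at the origin) inside |z| < 4. Answer = 4

4


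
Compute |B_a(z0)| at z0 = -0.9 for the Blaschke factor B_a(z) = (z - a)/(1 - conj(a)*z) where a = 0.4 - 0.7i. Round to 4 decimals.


Step 1: Numerator z0 - a = -0.9 - (0.4 - 0.7i) = -1.3 + 0.7i
Step 2: Denominator 1 - conj(a)*z0 = 1 - (0.4 + 0.7i)*(-0.9) = 1.36 + 0.63i
Step 3: |z0 - a|^2 = (-1.3)^2 + 0.7^2 = 2.18; |1 - conj(a)*z0|^2 = 1.36^2 + 0.63^2 = 2.2465
Step 4: |B_a(-0.9)| = sqrt(2.18 / 2.2465) = sqrt(0.970398)
Step 5: = 0.9851

0.9851


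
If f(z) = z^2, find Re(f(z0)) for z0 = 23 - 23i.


Step 1: z0 = 23 - 23i
Step 2: z0^2 = 23^2 - (-23)^2 - 1058i
Step 3: real part = 529 - 529 = 0

0


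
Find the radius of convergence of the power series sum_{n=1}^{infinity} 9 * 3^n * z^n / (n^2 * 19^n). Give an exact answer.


Step 1: General term a_n = 9 * 3^n / (n^2 * 19^n)
Step 2: By the root test, |a_n|^(1/n) = 9^(1/n) * 3 / (n^(2/n) * 19) -> 3/19 as n -> infinity (since 9^(1/n) -> 1 and n^(2/n) -> 1)
Step 3: R = 1/lim|a_n|^(1/n) = 19/3

19/3


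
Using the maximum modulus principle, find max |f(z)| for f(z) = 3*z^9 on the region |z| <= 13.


Step 1: On |z| = 13, |f(z)| = 3 * |z|^9 = 3 * 13^9
Step 2: By maximum modulus principle, maximum is on boundary.
Step 3: Maximum = 3 * 10604499373 = 31813498119

31813498119


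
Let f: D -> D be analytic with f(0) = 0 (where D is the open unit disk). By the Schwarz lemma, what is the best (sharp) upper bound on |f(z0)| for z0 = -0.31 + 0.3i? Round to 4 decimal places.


Step 1: Schwarz lemma: if f: D -> D is analytic with f(0) = 0, then |f(z)| <= |z| for all z in D, and this is sharp (f(z) = z).
Step 2: |z0|^2 = (-0.31)^2 + 0.3^2 = 0.1861
Step 3: |z0| = sqrt(0.1861) = 0.431393
Step 4: Best bound = |z0| = 0.4314

0.4314


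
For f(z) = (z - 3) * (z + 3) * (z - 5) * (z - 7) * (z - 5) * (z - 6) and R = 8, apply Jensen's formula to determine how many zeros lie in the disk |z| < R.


Jensen's formula: (1/2pi)*integral log|f(Re^it)|dt = log|f(0)| + sum_{|a_k|<R} log(R/|a_k|)
Step 1: f(0) = (-3) * 3 * (-5) * (-7) * (-5) * (-6) = -9450
Step 2: log|f(0)| = log|3| + log|-3| + log|5| + log|7| + log|5| + log|6| = 9.1538
Step 3: Zeros inside |z| < 8: 3, -3, 5, 7, 5, 6
Step 4: Jensen sum = log(8/3) + log(8/3) + log(8/5) + log(8/7) + log(8/5) + log(8/6) = 3.3229
Step 5: n(R) = number of terms in the Jensen sum = count of zeros inside |z| < 8 = 6

6


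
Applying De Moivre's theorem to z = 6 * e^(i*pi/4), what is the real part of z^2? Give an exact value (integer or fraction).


Step 1: By De Moivre's theorem, z^2 = 6^2 * e^(i*2*pi/4) = 36 * (cos(pi/2) + i*sin(pi/2))
Step 2: |z|^2 = 6^2 = 36
Step 3: The angle pi/2 already lies in [0, 2*pi)
Step 4: cos(pi/2) = 0
Step 5: Re(z^2) = 36 * 0 = 0

0


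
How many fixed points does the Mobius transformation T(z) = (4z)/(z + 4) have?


Step 1: Fixed points satisfy T(z) = z
Step 2: z^2 = 0
Step 3: Discriminant = 0^2 - 4*1*0 = 0
Step 4: Number of fixed points = 1

1


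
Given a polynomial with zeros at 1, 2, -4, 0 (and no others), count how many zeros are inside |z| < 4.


Step 1: Check each root:
  z = 1: |1| = 1 < 4
  z = 2: |2| = 2 < 4
  z = -4: |-4| = 4 >= 4
  z = 0: |0| = 0 < 4
Step 2: Count = 3

3


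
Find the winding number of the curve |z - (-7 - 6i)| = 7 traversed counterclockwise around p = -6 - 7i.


Step 1: Center c = (-7, -6), radius = 7
Step 2: |p - c|^2 = 1^2 + (-1)^2 = 2
Step 3: r^2 = 49
Step 4: |p-c| < r so winding number = 1

1


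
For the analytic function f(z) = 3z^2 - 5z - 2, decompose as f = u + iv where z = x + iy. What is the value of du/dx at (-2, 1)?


Step 1: f(z) = 3(x+iy)^2 - 5(x+iy) - 2
Step 2: u = 3(x^2 - y^2) - 5x - 2
Step 3: u_x = 6x - 5
Step 4: At (-2, 1): u_x = -12 - 5 = -17

-17


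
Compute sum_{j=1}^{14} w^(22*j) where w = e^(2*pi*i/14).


Step 1: The sum sum_{j=1}^{n} w^(k*j) equals n if n | k, else 0.
Step 2: Here n = 14, k = 22
Step 3: Does n divide k? 14 | 22 -> False
Step 4: Sum = 0

0


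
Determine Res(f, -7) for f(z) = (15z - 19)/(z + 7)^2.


Step 1: Pole of order 2 at z = -7
Step 2: Res = lim d/dz [(z + 7)^2 * f(z)] as z -> -7
Step 3: (z + 7)^2 * f(z) = 15z - 19
Step 4: d/dz[15z - 19] = 15

15
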